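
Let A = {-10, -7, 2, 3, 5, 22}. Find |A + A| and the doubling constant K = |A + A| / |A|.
K = |A + A| / |A| = 20/6 = 10/3

Enumerate A + A = {a + b : a, b ∈ A}. With |A| = 6, there are |A|^2 = 36 ordered sum pairs; collecting distinct values, A + A = {-20, -17, -14, -8, -7, -5, -4, -2, 4, 5, 6, 7, 8, 10, 12, 15, 24, 25, 27, 44}, so |A + A| = 20. Thus K = 20/6 = 10/3. For comparison, the minimum possible |A + A| over all 6-element sets is 2·6 − 1 = 11 (so min K = 11/6), attained only by arithmetic progressions.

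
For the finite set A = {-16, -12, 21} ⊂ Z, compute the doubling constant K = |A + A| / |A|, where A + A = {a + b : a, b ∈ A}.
K = |A + A| / |A| = 6/3 = 2

Enumerate A + A = {a + b : a, b ∈ A}. With |A| = 3, there are |A|^2 = 9 ordered sum pairs; collecting distinct values, A + A = {-32, -28, -24, 5, 9, 42}, so |A + A| = 6. Thus K = 6/3 = 2. For comparison, the minimum possible |A + A| over all 3-element sets is 2·3 − 1 = 5 (so min K = 5/3), attained only by arithmetic progressions.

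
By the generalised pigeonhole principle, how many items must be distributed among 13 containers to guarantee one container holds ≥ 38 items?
n = (38 − 1)·13 + 1 = 482

By the generalised pigeonhole principle, to guarantee some box contains ≥ r objects we need more than (r − 1) · k objects total. Threshold: n = (r − 1) · k + 1. With r = 38 and k = 13: n = 37 · 13 + 1 = 481 + 1 = 482. For n = 481 = 37 · 13, we can put exactly 37 objects in every box, avoiding 38 in any single one — so 482 is tight.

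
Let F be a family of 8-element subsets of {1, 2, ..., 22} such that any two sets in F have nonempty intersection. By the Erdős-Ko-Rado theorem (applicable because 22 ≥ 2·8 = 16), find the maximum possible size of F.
max |F| = C(21, 7) = 116280

The Erdős-Ko-Rado theorem states: for n ≥ 2k, an intersecting family of k-subsets of an n-element set has size at most C(n − 1, k − 1), with equality for 'star' families {A ⊆ [n] : |A| = k, i ∈ A} (fix an element i). For n = 22, k = 8: C(21, 7) = 116280.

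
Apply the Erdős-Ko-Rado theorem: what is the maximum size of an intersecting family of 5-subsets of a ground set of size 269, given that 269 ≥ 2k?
max |F| = C(268, 4) = 210165935

The Erdős-Ko-Rado theorem states: for n ≥ 2k, an intersecting family of k-subsets of an n-element set has size at most C(n − 1, k − 1), with equality for 'star' families {A ⊆ [n] : |A| = k, i ∈ A} (fix an element i). For n = 269, k = 5: C(268, 4) = 210165935.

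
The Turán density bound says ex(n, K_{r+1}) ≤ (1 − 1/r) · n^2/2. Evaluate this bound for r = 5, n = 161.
Turán density bound = (4/5) · 161^2/2 = 51842/5 ≈ 10368.4

Turán's theorem: ex(n, K_{r+1}) is achieved by the complete r-partite Turán graph T(n, r) with parts as balanced as possible, and is at most (1 − 1/r) · n^2/2. For r = 5, n = 161: the density bound is (4/5) · 25921/2 = 51842/5 ≈ 10368.4. The integer-valued extremum is e(T(161, 5)) = 10368, which is strictly less than the density bound 51842/5 since 5 ∤ 161 (the parts of T(161, 5) cannot all be equal).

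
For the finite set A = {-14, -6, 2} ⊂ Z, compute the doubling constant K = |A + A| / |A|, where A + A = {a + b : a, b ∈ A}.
K = |A + A| / |A| = 5/3

Enumerate A + A = {a + b : a, b ∈ A}. With |A| = 3, there are |A|^2 = 9 ordered sum pairs; collecting distinct values, A + A = {-28, -20, -12, -4, 4}, so |A + A| = 5. Thus K = 5/3. Here |A + A| = 2|A| − 1 = 5, the minimum possible — so K = 5/3 is minimal, which holds iff A is an arithmetic progression.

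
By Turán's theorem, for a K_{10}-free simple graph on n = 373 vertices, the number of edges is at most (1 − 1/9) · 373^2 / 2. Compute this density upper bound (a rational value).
Turán density bound = (8/9) · 373^2/2 = 556516/9 ≈ 61835.1111

Turán's theorem: ex(n, K_{r+1}) is achieved by the complete r-partite Turán graph T(n, r) with parts as balanced as possible, and is at most (1 − 1/r) · n^2/2. For r = 9, n = 373: the density bound is (8/9) · 139129/2 = 556516/9 ≈ 61835.1111. The integer-valued extremum is e(T(373, 9)) = 61834, which is strictly less than the density bound 556516/9 since 9 ∤ 373 (the parts of T(373, 9) cannot all be equal).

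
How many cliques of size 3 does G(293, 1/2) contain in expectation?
E[# K_3] = C(293, 3) · (1/2)^C(3, 2) = 4149466 / 2^3 = 2074733/4 = 518683.25

For each 3-subset S of vertices (there are C(293, 3) = 4149466 such S), let X_S = 1 if S induces a K_3 (all C(3, 2) = 3 edges present). Then P(X_S = 1) = (1/2)^3 = 1/8. By linearity of expectation, E[# K_3] = C(293, 3) · (1/2)^3 = 4149466 / 8 = 2074733/4 = 518683.25.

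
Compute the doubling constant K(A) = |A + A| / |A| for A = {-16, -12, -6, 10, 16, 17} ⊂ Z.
K = |A + A| / |A| = 20/6 = 10/3

Enumerate A + A = {a + b : a, b ∈ A}. With |A| = 6, there are |A|^2 = 36 ordered sum pairs; collecting distinct values, A + A = {-32, -28, -24, -22, -18, -12, -6, -2, 0, 1, 4, 5, 10, 11, 20, 26, 27, 32, 33, 34}, so |A + A| = 20. Thus K = 20/6 = 10/3. For comparison, the minimum possible |A + A| over all 6-element sets is 2·6 − 1 = 11 (so min K = 11/6), attained only by arithmetic progressions.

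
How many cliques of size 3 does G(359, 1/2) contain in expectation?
E[# K_3] = C(359, 3) · (1/2)^C(3, 2) = 7647059 / 2^3 = 955882.375

For each 3-subset S of vertices (there are C(359, 3) = 7647059 such S), let X_S = 1 if S induces a K_3 (all C(3, 2) = 3 edges present). Then P(X_S = 1) = (1/2)^3 = 1/8. By linearity of expectation, E[# K_3] = C(359, 3) · (1/2)^3 = 7647059 / 8 = 955882.375.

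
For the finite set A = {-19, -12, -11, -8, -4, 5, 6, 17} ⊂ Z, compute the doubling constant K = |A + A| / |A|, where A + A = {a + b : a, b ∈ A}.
K = |A + A| / |A| = 32/8 = 4

Enumerate A + A = {a + b : a, b ∈ A}. With |A| = 8, there are |A|^2 = 64 ordered sum pairs; collecting distinct values, A + A = {-38, -31, -30, -27, -24, -23, -22, -20, -19, -16, -15, -14, -13, -12, -8, -7, -6, -5, -3, -2, 1, 2, 5, 6, 9, 10, 11, 12, 13, 22, 23, 34}, so |A + A| = 32. Thus K = 32/8 = 4. For comparison, the minimum possible |A + A| over all 8-element sets is 2·8 − 1 = 15 (so min K = 15/8), attained only by arithmetic progressions.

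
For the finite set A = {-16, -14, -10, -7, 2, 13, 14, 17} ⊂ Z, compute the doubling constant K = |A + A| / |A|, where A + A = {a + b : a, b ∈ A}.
K = |A + A| / |A| = 32/8 = 4

Enumerate A + A = {a + b : a, b ∈ A}. With |A| = 8, there are |A|^2 = 64 ordered sum pairs; collecting distinct values, A + A = {-32, -30, -28, -26, -24, -23, -21, -20, -17, -14, -12, -8, -5, -3, -2, -1, 0, 1, 3, 4, 6, 7, 10, 15, 16, 19, 26, 27, 28, 30, 31, 34}, so |A + A| = 32. Thus K = 32/8 = 4. For comparison, the minimum possible |A + A| over all 8-element sets is 2·8 − 1 = 15 (so min K = 15/8), attained only by arithmetic progressions.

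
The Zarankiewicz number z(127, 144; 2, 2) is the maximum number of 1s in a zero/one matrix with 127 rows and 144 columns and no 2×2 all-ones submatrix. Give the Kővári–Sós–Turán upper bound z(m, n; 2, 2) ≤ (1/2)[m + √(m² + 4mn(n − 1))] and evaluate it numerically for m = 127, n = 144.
z(127, 144; 2, 2) ≤ (1/2)[127 + √(127² + 4·127·144·143)] = (1/2)[127 + √10476865] = 1681.8993

Kővári–Sós–Turán: let r_1, ..., r_127 be the row sums and z = Σ r_i the total number of 1s. Each pair of columns can share at most one row with both entries 1 (else a 2×2 all-ones block appears), so Σ_i C(r_i, 2) ≤ C(144, 2) = 10296. By convexity Σ_i C(r_i, 2) ≥ 127·C(z/127, 2) = z(z − 127)/(2·127), giving z² − 127z − 127·144·143 ≤ 0 and hence z ≤ (1/2)[127 + √(16129 + 4·2615184)] = (1/2)[127 + √10476865] ≈ (1/2)(127 + 3236.7986) = 1681.8993.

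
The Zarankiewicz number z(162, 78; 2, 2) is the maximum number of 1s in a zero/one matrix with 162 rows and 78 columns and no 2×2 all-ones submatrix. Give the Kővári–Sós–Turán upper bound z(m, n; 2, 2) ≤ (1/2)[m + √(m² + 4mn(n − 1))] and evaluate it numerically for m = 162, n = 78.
z(162, 78; 2, 2) ≤ (1/2)[162 + √(162² + 4·162·78·77)] = (1/2)[162 + √3918132] = 1070.7136

Kővári–Sós–Turán: let r_1, ..., r_162 be the row sums and z = Σ r_i the total number of 1s. Each pair of columns can share at most one row with both entries 1 (else a 2×2 all-ones block appears), so Σ_i C(r_i, 2) ≤ C(78, 2) = 3003. By convexity Σ_i C(r_i, 2) ≥ 162·C(z/162, 2) = z(z − 162)/(2·162), giving z² − 162z − 162·78·77 ≤ 0 and hence z ≤ (1/2)[162 + √(26244 + 4·972972)] = (1/2)[162 + √3918132] ≈ (1/2)(162 + 1979.4272) = 1070.7136.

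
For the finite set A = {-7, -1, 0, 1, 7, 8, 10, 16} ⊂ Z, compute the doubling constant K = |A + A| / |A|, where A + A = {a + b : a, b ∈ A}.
K = |A + A| / |A| = 26/8 = 13/4

Enumerate A + A = {a + b : a, b ∈ A}. With |A| = 8, there are |A|^2 = 64 ordered sum pairs; collecting distinct values, A + A = {-14, -8, -7, -6, -2, -1, 0, 1, 2, 3, 6, 7, 8, 9, 10, 11, 14, 15, 16, 17, 18, 20, 23, 24, 26, 32}, so |A + A| = 26. Thus K = 26/8 = 13/4. For comparison, the minimum possible |A + A| over all 8-element sets is 2·8 − 1 = 15 (so min K = 15/8), attained only by arithmetic progressions.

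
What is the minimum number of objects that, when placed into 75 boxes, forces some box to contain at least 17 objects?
n = (17 − 1)·75 + 1 = 1201

By the generalised pigeonhole principle, to guarantee some box contains ≥ r objects we need more than (r − 1) · k objects total. Threshold: n = (r − 1) · k + 1. With r = 17 and k = 75: n = 16 · 75 + 1 = 1200 + 1 = 1201. For n = 1200 = 16 · 75, we can put exactly 16 objects in every box, avoiding 17 in any single one — so 1201 is tight.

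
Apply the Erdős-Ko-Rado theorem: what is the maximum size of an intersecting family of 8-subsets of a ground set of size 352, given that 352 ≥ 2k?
max |F| = C(351, 7) = 122623572295575

Erdős-Ko-Rado (1961): when n ≥ 2k, max |F| = C(n−1, k−1). The bound is attained by the star {A : i ∈ A} for any fixed i ∈ [n]. Here C(352−1, 8−1) = C(351, 7) = 122623572295575.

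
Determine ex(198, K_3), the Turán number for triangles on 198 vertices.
ex(198, K_3) = ⌊198^2/4⌋ = 9801

Mantel (1907): a triangle-free graph on n vertices has at most ⌊n^2/4⌋ edges, with equality for the complete bipartite graph K_{⌊n/2⌋, ⌈n/2⌉}. For n = 198: ⌊198^2/4⌋ = ⌊39204/4⌋ = 9801. The extremal graph is K_{99, 99}, which has 99·99 = 9801 edges.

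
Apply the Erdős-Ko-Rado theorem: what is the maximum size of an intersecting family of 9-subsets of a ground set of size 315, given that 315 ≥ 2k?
max |F| = C(314, 8) = 2142287286510943

The Erdős-Ko-Rado theorem states: for n ≥ 2k, an intersecting family of k-subsets of an n-element set has size at most C(n − 1, k − 1), with equality for 'star' families {A ⊆ [n] : |A| = k, i ∈ A} (fix an element i). For n = 315, k = 9: C(314, 8) = 2142287286510943.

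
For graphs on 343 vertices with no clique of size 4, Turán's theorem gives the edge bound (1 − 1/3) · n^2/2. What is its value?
Turán density bound = (2/3) · 343^2/2 = 117649/3 ≈ 39216.3333

Turán's theorem: ex(n, K_{r+1}) is achieved by the complete r-partite Turán graph T(n, r) with parts as balanced as possible, and is at most (1 − 1/r) · n^2/2. For r = 3, n = 343: the density bound is (2/3) · 117649/2 = 117649/3 ≈ 39216.3333. The integer-valued extremum is e(T(343, 3)) = 39216, which is strictly less than the density bound 117649/3 since 3 ∤ 343 (the parts of T(343, 3) cannot all be equal).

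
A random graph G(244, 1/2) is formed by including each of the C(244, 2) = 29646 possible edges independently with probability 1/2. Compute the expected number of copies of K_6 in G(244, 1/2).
E[# K_6] = C(244, 6) · (1/2)^C(6, 2) = 275489565912 / 2^15 = 34436195739/4096 ≈ 8407274.350342

For each 6-subset S of vertices (there are C(244, 6) = 275489565912 such S), let X_S = 1 if S induces a K_6 (all C(6, 2) = 15 edges present). Then P(X_S = 1) = (1/2)^15 = 1/32768. By linearity of expectation, E[# K_6] = C(244, 6) · (1/2)^15 = 275489565912 / 32768 = 34436195739/4096 ≈ 8407274.350342.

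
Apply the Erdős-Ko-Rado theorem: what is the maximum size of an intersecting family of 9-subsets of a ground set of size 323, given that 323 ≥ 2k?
max |F| = C(322, 8) = 2625820657641720

The Erdős-Ko-Rado theorem states: for n ≥ 2k, an intersecting family of k-subsets of an n-element set has size at most C(n − 1, k − 1), with equality for 'star' families {A ⊆ [n] : |A| = k, i ∈ A} (fix an element i). For n = 323, k = 9: C(322, 8) = 2625820657641720.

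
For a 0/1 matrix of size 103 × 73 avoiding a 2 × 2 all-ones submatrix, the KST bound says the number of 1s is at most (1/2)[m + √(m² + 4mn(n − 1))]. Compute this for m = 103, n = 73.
z(103, 73; 2, 2) ≤ (1/2)[103 + √(103² + 4·103·73·72)] = (1/2)[103 + √2176081] = 789.0773

Kővári–Sós–Turán: let r_1, ..., r_103 be the row sums and z = Σ r_i the total number of 1s. Each pair of columns can share at most one row with both entries 1 (else a 2×2 all-ones block appears), so Σ_i C(r_i, 2) ≤ C(73, 2) = 2628. By convexity Σ_i C(r_i, 2) ≥ 103·C(z/103, 2) = z(z − 103)/(2·103), giving z² − 103z − 103·73·72 ≤ 0 and hence z ≤ (1/2)[103 + √(10609 + 4·541368)] = (1/2)[103 + √2176081] ≈ (1/2)(103 + 1475.1546) = 789.0773.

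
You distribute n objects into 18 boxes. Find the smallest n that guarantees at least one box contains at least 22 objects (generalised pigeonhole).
n = (22 − 1)·18 + 1 = 379

By the generalised pigeonhole principle, to guarantee some box contains ≥ r objects we need more than (r − 1) · k objects total. Threshold: n = (r − 1) · k + 1. With r = 22 and k = 18: n = 21 · 18 + 1 = 378 + 1 = 379. For n = 378 = 21 · 18, we can put exactly 21 objects in every box, avoiding 22 in any single one — so 379 is tight.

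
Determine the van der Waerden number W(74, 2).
W(74, 2) = 74 + 1 = 75

A 2-term AP is any pair of integers, so a monochromatic 2-AP exists iff some colour is used at least twice. With 74 colours, the colouring i ↦ i on {1, ..., 74} uses each colour once, avoiding any monochromatic pair, so W(74, 2) > 74. For {1, ..., 75}, pigeonhole forces two integers of the same colour, which form a monochromatic 2-AP. Hence W(74, 2) = 75.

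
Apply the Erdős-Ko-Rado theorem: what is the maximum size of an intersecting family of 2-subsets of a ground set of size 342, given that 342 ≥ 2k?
max |F| = C(341, 1) = 341

The Erdős-Ko-Rado theorem states: for n ≥ 2k, an intersecting family of k-subsets of an n-element set has size at most C(n − 1, k − 1), with equality for 'star' families {A ⊆ [n] : |A| = k, i ∈ A} (fix an element i). For n = 342, k = 2: C(341, 1) = 341.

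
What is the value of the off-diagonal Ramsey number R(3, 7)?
R(3, 7) = 23

Lower bound: an explicit 2-colouring of K_{22} (typically a Paley-type or other structured construction) avoids a red K_3 and a blue K_7, showing R(3, 7) > 22.
Upper bound: the simple Erdős–Szekeres recurrence only gives R(3, 7) ≤ 25; the tight bound R(3, 7) ≤ 23 requires a sharper case analysis (or computer search) of 2-colourings of K_{23}.
Hence R(3, 7) = 23.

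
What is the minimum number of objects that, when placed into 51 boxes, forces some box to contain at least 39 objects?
n = (39 − 1)·51 + 1 = 1939

By the generalised pigeonhole principle, to guarantee some box contains ≥ r objects we need more than (r − 1) · k objects total. Threshold: n = (r − 1) · k + 1. With r = 39 and k = 51: n = 38 · 51 + 1 = 1938 + 1 = 1939. For n = 1938 = 38 · 51, we can put exactly 38 objects in every box, avoiding 39 in any single one — so 1939 is tight.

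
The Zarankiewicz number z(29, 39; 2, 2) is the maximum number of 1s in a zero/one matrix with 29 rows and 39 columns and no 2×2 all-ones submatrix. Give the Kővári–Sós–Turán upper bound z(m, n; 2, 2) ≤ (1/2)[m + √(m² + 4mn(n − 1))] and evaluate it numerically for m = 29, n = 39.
z(29, 39; 2, 2) ≤ (1/2)[29 + √(29² + 4·29·39·38)] = (1/2)[29 + √172753] = 222.3178

Kővári–Sós–Turán: let r_1, ..., r_29 be the row sums and z = Σ r_i the total number of 1s. Each pair of columns can share at most one row with both entries 1 (else a 2×2 all-ones block appears), so Σ_i C(r_i, 2) ≤ C(39, 2) = 741. By convexity Σ_i C(r_i, 2) ≥ 29·C(z/29, 2) = z(z − 29)/(2·29), giving z² − 29z − 29·39·38 ≤ 0 and hence z ≤ (1/2)[29 + √(841 + 4·42978)] = (1/2)[29 + √172753] ≈ (1/2)(29 + 415.6357) = 222.3178.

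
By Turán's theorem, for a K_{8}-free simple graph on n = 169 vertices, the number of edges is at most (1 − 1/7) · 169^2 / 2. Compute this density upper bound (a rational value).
Turán density bound = (6/7) · 169^2/2 = 85683/7 ≈ 12240.4286

Turán's theorem: ex(n, K_{r+1}) is achieved by the complete r-partite Turán graph T(n, r) with parts as balanced as possible, and is at most (1 − 1/r) · n^2/2. For r = 7, n = 169: the density bound is (6/7) · 28561/2 = 85683/7 ≈ 12240.4286. The integer-valued extremum is e(T(169, 7)) = 12240, which is strictly less than the density bound 85683/7 since 7 ∤ 169 (the parts of T(169, 7) cannot all be equal).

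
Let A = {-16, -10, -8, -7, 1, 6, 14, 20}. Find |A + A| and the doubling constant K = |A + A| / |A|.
K = |A + A| / |A| = 31/8

Enumerate A + A = {a + b : a, b ∈ A}. With |A| = 8, there are |A|^2 = 64 ordered sum pairs; collecting distinct values, A + A = {-32, -26, -24, -23, -20, -18, -17, -16, -15, -14, -10, -9, -7, -6, -4, -2, -1, 2, 4, 6, 7, 10, 12, 13, 15, 20, 21, 26, 28, 34, 40}, so |A + A| = 31. Thus K = 31/8. For comparison, the minimum possible |A + A| over all 8-element sets is 2·8 − 1 = 15 (so min K = 15/8), attained only by arithmetic progressions.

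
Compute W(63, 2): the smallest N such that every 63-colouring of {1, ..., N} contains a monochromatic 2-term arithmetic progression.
W(63, 2) = 63 + 1 = 64

A 2-term AP is any pair of integers, so a monochromatic 2-AP exists iff some colour is used at least twice. With 63 colours, the colouring i ↦ i on {1, ..., 63} uses each colour once, avoiding any monochromatic pair, so W(63, 2) > 63. For {1, ..., 64}, pigeonhole forces two integers of the same colour, which form a monochromatic 2-AP. Hence W(63, 2) = 64.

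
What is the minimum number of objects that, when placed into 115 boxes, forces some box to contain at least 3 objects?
n = (3 − 1)·115 + 1 = 231

By the generalised pigeonhole principle, to guarantee some box contains ≥ r objects we need more than (r − 1) · k objects total. Threshold: n = (r − 1) · k + 1. With r = 3 and k = 115: n = 2 · 115 + 1 = 230 + 1 = 231. For n = 230 = 2 · 115, we can put exactly 2 objects in every box, avoiding 3 in any single one — so 231 is tight.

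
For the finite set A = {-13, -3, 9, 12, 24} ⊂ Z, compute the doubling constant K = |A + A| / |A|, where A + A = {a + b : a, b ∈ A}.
K = |A + A| / |A| = 14/5

Enumerate A + A = {a + b : a, b ∈ A}. With |A| = 5, there are |A|^2 = 25 ordered sum pairs; collecting distinct values, A + A = {-26, -16, -6, -4, -1, 6, 9, 11, 18, 21, 24, 33, 36, 48}, so |A + A| = 14. Thus K = 14/5. For comparison, the minimum possible |A + A| over all 5-element sets is 2·5 − 1 = 9 (so min K = 9/5), attained only by arithmetic progressions.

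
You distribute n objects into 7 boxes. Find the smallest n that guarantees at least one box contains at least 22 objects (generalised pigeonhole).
n = (22 − 1)·7 + 1 = 148

By the generalised pigeonhole principle, to guarantee some box contains ≥ r objects we need more than (r − 1) · k objects total. Threshold: n = (r − 1) · k + 1. With r = 22 and k = 7: n = 21 · 7 + 1 = 147 + 1 = 148. For n = 147 = 21 · 7, we can put exactly 21 objects in every box, avoiding 22 in any single one — so 148 is tight.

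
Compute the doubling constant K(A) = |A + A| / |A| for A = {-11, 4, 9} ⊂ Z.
K = |A + A| / |A| = 6/3 = 2

Enumerate A + A = {a + b : a, b ∈ A}. With |A| = 3, there are |A|^2 = 9 ordered sum pairs; collecting distinct values, A + A = {-22, -7, -2, 8, 13, 18}, so |A + A| = 6. Thus K = 6/3 = 2. For comparison, the minimum possible |A + A| over all 3-element sets is 2·3 − 1 = 5 (so min K = 5/3), attained only by arithmetic progressions.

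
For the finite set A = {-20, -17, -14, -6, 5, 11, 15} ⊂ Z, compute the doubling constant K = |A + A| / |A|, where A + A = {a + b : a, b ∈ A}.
K = |A + A| / |A| = 25/7

Enumerate A + A = {a + b : a, b ∈ A}. With |A| = 7, there are |A|^2 = 49 ordered sum pairs; collecting distinct values, A + A = {-40, -37, -34, -31, -28, -26, -23, -20, -15, -12, -9, -6, -5, -3, -2, -1, 1, 5, 9, 10, 16, 20, 22, 26, 30}, so |A + A| = 25. Thus K = 25/7. For comparison, the minimum possible |A + A| over all 7-element sets is 2·7 − 1 = 13 (so min K = 13/7), attained only by arithmetic progressions.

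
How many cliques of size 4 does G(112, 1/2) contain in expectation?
E[# K_4] = C(112, 4) · (1/2)^C(4, 2) = 6210820 / 2^6 = 1552705/16 = 97044.0625

For each 4-subset S of vertices (there are C(112, 4) = 6210820 such S), let X_S = 1 if S induces a K_4 (all C(4, 2) = 6 edges present). Then P(X_S = 1) = (1/2)^6 = 1/64. By linearity of expectation, E[# K_4] = C(112, 4) · (1/2)^6 = 6210820 / 64 = 1552705/16 = 97044.0625.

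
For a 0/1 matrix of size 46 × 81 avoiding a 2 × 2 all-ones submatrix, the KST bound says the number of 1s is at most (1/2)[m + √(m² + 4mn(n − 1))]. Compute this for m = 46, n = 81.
z(46, 81; 2, 2) ≤ (1/2)[46 + √(46² + 4·46·81·80)] = (1/2)[46 + √1194436] = 569.4513

Kővári–Sós–Turán: let r_1, ..., r_46 be the row sums and z = Σ r_i the total number of 1s. Each pair of columns can share at most one row with both entries 1 (else a 2×2 all-ones block appears), so Σ_i C(r_i, 2) ≤ C(81, 2) = 3240. By convexity Σ_i C(r_i, 2) ≥ 46·C(z/46, 2) = z(z − 46)/(2·46), giving z² − 46z − 46·81·80 ≤ 0 and hence z ≤ (1/2)[46 + √(2116 + 4·298080)] = (1/2)[46 + √1194436] ≈ (1/2)(46 + 1092.9026) = 569.4513.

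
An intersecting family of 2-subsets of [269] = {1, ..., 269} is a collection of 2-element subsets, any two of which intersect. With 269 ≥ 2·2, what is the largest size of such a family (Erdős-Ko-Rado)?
max |F| = C(268, 1) = 268

The Erdős-Ko-Rado theorem states: for n ≥ 2k, an intersecting family of k-subsets of an n-element set has size at most C(n − 1, k − 1), with equality for 'star' families {A ⊆ [n] : |A| = k, i ∈ A} (fix an element i). For n = 269, k = 2: C(268, 1) = 268.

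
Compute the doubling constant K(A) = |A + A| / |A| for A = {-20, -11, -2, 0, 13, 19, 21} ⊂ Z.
K = |A + A| / |A| = 26/7

Enumerate A + A = {a + b : a, b ∈ A}. With |A| = 7, there are |A|^2 = 49 ordered sum pairs; collecting distinct values, A + A = {-40, -31, -22, -20, -13, -11, -7, -4, -2, -1, 0, 1, 2, 8, 10, 11, 13, 17, 19, 21, 26, 32, 34, 38, 40, 42}, so |A + A| = 26. Thus K = 26/7. For comparison, the minimum possible |A + A| over all 7-element sets is 2·7 − 1 = 13 (so min K = 13/7), attained only by arithmetic progressions.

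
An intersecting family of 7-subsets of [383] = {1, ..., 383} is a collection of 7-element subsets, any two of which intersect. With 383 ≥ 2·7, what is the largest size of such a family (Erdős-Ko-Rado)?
max |F| = C(382, 6) = 4148697778407

The Erdős-Ko-Rado theorem states: for n ≥ 2k, an intersecting family of k-subsets of an n-element set has size at most C(n − 1, k − 1), with equality for 'star' families {A ⊆ [n] : |A| = k, i ∈ A} (fix an element i). For n = 383, k = 7: C(382, 6) = 4148697778407.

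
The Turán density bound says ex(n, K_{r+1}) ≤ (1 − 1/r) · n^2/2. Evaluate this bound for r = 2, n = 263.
Turán density bound = (1/2) · 263^2/2 = 69169/4 ≈ 17292.25

Turán's theorem: ex(n, K_{r+1}) is achieved by the complete r-partite Turán graph T(n, r) with parts as balanced as possible, and is at most (1 − 1/r) · n^2/2. For r = 2, n = 263: the density bound is (1/2) · 69169/2 = 69169/4 ≈ 17292.25. The integer-valued extremum is e(T(263, 2)) = 17292, which is strictly less than the density bound 69169/4 since 2 ∤ 263 (the parts of T(263, 2) cannot all be equal).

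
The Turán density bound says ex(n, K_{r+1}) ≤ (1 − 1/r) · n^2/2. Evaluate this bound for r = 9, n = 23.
Turán density bound = (8/9) · 23^2/2 = 2116/9 ≈ 235.1111

Turán's theorem: ex(n, K_{r+1}) is achieved by the complete r-partite Turán graph T(n, r) with parts as balanced as possible, and is at most (1 − 1/r) · n^2/2. For r = 9, n = 23: the density bound is (8/9) · 529/2 = 2116/9 ≈ 235.1111. The integer-valued extremum is e(T(23, 9)) = 234, which is strictly less than the density bound 2116/9 since 9 ∤ 23 (the parts of T(23, 9) cannot all be equal).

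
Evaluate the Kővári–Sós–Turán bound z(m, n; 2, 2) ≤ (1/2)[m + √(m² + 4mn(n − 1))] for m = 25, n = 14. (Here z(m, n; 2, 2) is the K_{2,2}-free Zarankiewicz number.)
z(25, 14; 2, 2) ≤ (1/2)[25 + √(25² + 4·25·14·13)] = (1/2)[25 + √18825] = 81.1021

Kővári–Sós–Turán: let r_1, ..., r_25 be the row sums and z = Σ r_i the total number of 1s. Each pair of columns can share at most one row with both entries 1 (else a 2×2 all-ones block appears), so Σ_i C(r_i, 2) ≤ C(14, 2) = 91. By convexity Σ_i C(r_i, 2) ≥ 25·C(z/25, 2) = z(z − 25)/(2·25), giving z² − 25z − 25·14·13 ≤ 0 and hence z ≤ (1/2)[25 + √(625 + 4·4550)] = (1/2)[25 + √18825] ≈ (1/2)(25 + 137.2042) = 81.1021.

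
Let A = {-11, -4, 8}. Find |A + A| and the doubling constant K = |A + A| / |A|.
K = |A + A| / |A| = 6/3 = 2

Enumerate A + A = {a + b : a, b ∈ A}. With |A| = 3, there are |A|^2 = 9 ordered sum pairs; collecting distinct values, A + A = {-22, -15, -8, -3, 4, 16}, so |A + A| = 6. Thus K = 6/3 = 2. For comparison, the minimum possible |A + A| over all 3-element sets is 2·3 − 1 = 5 (so min K = 5/3), attained only by arithmetic progressions.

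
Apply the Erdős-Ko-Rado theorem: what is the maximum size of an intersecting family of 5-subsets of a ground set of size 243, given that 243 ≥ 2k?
max |F| = C(242, 4) = 139389580

Erdős-Ko-Rado (1961): when n ≥ 2k, max |F| = C(n−1, k−1). The bound is attained by the star {A : i ∈ A} for any fixed i ∈ [n]. Here C(243−1, 5−1) = C(242, 4) = 139389580.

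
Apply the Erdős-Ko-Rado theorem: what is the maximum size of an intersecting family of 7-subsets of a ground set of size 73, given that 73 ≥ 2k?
max |F| = C(72, 6) = 156238908

The Erdős-Ko-Rado theorem states: for n ≥ 2k, an intersecting family of k-subsets of an n-element set has size at most C(n − 1, k − 1), with equality for 'star' families {A ⊆ [n] : |A| = k, i ∈ A} (fix an element i). For n = 73, k = 7: C(72, 6) = 156238908.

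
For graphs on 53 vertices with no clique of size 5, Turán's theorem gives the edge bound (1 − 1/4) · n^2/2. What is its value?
Turán density bound = (3/4) · 53^2/2 = 8427/8 ≈ 1053.375

Turán's theorem: ex(n, K_{r+1}) is achieved by the complete r-partite Turán graph T(n, r) with parts as balanced as possible, and is at most (1 − 1/r) · n^2/2. For r = 4, n = 53: the density bound is (3/4) · 2809/2 = 8427/8 ≈ 1053.375. The integer-valued extremum is e(T(53, 4)) = 1053, which is strictly less than the density bound 8427/8 since 4 ∤ 53 (the parts of T(53, 4) cannot all be equal).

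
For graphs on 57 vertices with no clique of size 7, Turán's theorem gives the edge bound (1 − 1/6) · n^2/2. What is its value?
Turán density bound = (5/6) · 57^2/2 = 5415/4 ≈ 1353.75

Turán's theorem: ex(n, K_{r+1}) is achieved by the complete r-partite Turán graph T(n, r) with parts as balanced as possible, and is at most (1 − 1/r) · n^2/2. For r = 6, n = 57: the density bound is (5/6) · 3249/2 = 5415/4 ≈ 1353.75. The integer-valued extremum is e(T(57, 6)) = 1353, which is strictly less than the density bound 5415/4 since 6 ∤ 57 (the parts of T(57, 6) cannot all be equal).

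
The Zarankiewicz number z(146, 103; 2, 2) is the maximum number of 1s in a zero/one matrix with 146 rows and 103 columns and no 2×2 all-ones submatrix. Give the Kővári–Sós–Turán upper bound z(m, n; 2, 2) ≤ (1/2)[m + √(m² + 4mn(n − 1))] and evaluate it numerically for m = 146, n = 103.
z(146, 103; 2, 2) ≤ (1/2)[146 + √(146² + 4·146·103·102)] = (1/2)[146 + √6156820] = 1313.647

Kővári–Sós–Turán: let r_1, ..., r_146 be the row sums and z = Σ r_i the total number of 1s. Each pair of columns can share at most one row with both entries 1 (else a 2×2 all-ones block appears), so Σ_i C(r_i, 2) ≤ C(103, 2) = 5253. By convexity Σ_i C(r_i, 2) ≥ 146·C(z/146, 2) = z(z − 146)/(2·146), giving z² − 146z − 146·103·102 ≤ 0 and hence z ≤ (1/2)[146 + √(21316 + 4·1533876)] = (1/2)[146 + √6156820] ≈ (1/2)(146 + 2481.294) = 1313.647.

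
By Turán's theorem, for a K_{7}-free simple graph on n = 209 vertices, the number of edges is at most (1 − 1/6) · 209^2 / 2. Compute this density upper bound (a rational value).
Turán density bound = (5/6) · 209^2/2 = 218405/12 ≈ 18200.4167

Turán's theorem: ex(n, K_{r+1}) is achieved by the complete r-partite Turán graph T(n, r) with parts as balanced as possible, and is at most (1 − 1/r) · n^2/2. For r = 6, n = 209: the density bound is (5/6) · 43681/2 = 218405/12 ≈ 18200.4167. The integer-valued extremum is e(T(209, 6)) = 18200, which is strictly less than the density bound 218405/12 since 6 ∤ 209 (the parts of T(209, 6) cannot all be equal).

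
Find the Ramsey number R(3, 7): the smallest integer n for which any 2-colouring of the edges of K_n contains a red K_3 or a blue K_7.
R(3, 7) = 23

Lower bound: an explicit 2-colouring of K_{22} (typically a Paley-type or other structured construction) avoids a red K_3 and a blue K_7, showing R(3, 7) > 22.
Upper bound: the simple Erdős–Szekeres recurrence only gives R(3, 7) ≤ 25; the tight bound R(3, 7) ≤ 23 requires a sharper case analysis (or computer search) of 2-colourings of K_{23}.
Hence R(3, 7) = 23.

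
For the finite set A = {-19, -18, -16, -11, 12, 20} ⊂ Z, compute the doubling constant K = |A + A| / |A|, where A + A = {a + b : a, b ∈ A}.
K = |A + A| / |A| = 20/6 = 10/3

Enumerate A + A = {a + b : a, b ∈ A}. With |A| = 6, there are |A|^2 = 36 ordered sum pairs; collecting distinct values, A + A = {-38, -37, -36, -35, -34, -32, -30, -29, -27, -22, -7, -6, -4, 1, 2, 4, 9, 24, 32, 40}, so |A + A| = 20. Thus K = 20/6 = 10/3. For comparison, the minimum possible |A + A| over all 6-element sets is 2·6 − 1 = 11 (so min K = 11/6), attained only by arithmetic progressions.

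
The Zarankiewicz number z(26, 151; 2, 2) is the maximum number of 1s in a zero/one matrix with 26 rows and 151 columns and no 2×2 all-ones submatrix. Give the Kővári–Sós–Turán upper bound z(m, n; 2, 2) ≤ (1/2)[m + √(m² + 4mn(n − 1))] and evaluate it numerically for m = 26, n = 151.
z(26, 151; 2, 2) ≤ (1/2)[26 + √(26² + 4·26·151·150)] = (1/2)[26 + √2356276] = 780.5083

Kővári–Sós–Turán: let r_1, ..., r_26 be the row sums and z = Σ r_i the total number of 1s. Each pair of columns can share at most one row with both entries 1 (else a 2×2 all-ones block appears), so Σ_i C(r_i, 2) ≤ C(151, 2) = 11325. By convexity Σ_i C(r_i, 2) ≥ 26·C(z/26, 2) = z(z − 26)/(2·26), giving z² − 26z − 26·151·150 ≤ 0 and hence z ≤ (1/2)[26 + √(676 + 4·588900)] = (1/2)[26 + √2356276] ≈ (1/2)(26 + 1535.0166) = 780.5083.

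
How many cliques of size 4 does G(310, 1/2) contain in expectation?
E[# K_4] = C(310, 4) · (1/2)^C(4, 2) = 377396635 / 2^6 = 5896822.421875

For each 4-subset S of vertices (there are C(310, 4) = 377396635 such S), let X_S = 1 if S induces a K_4 (all C(4, 2) = 6 edges present). Then P(X_S = 1) = (1/2)^6 = 1/64. By linearity of expectation, E[# K_4] = C(310, 4) · (1/2)^6 = 377396635 / 64 = 5896822.421875.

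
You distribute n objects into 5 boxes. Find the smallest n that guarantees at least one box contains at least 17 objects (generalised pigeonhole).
n = (17 − 1)·5 + 1 = 81

By the generalised pigeonhole principle, to guarantee some box contains ≥ r objects we need more than (r − 1) · k objects total. Threshold: n = (r − 1) · k + 1. With r = 17 and k = 5: n = 16 · 5 + 1 = 80 + 1 = 81. For n = 80 = 16 · 5, we can put exactly 16 objects in every box, avoiding 17 in any single one — so 81 is tight.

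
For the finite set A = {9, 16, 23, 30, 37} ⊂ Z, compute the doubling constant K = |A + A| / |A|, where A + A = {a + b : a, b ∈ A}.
K = |A + A| / |A| = 9/5

Enumerate A + A = {a + b : a, b ∈ A}. With |A| = 5, there are |A|^2 = 25 ordered sum pairs; collecting distinct values, A + A = {18, 25, 32, 39, 46, 53, 60, 67, 74}, so |A + A| = 9. Thus K = 9/5. Here |A + A| = 2|A| − 1 = 9, the minimum possible — so K = 9/5 is minimal, which holds iff A is an arithmetic progression.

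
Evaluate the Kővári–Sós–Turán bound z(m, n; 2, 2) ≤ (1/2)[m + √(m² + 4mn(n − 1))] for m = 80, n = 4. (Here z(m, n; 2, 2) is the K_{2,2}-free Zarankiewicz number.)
z(80, 4; 2, 2) ≤ (1/2)[80 + √(80² + 4·80·4·3)] = (1/2)[80 + √10240] = 90.5964

Kővári–Sós–Turán: let r_1, ..., r_80 be the row sums and z = Σ r_i the total number of 1s. Each pair of columns can share at most one row with both entries 1 (else a 2×2 all-ones block appears), so Σ_i C(r_i, 2) ≤ C(4, 2) = 6. By convexity Σ_i C(r_i, 2) ≥ 80·C(z/80, 2) = z(z − 80)/(2·80), giving z² − 80z − 80·4·3 ≤ 0 and hence z ≤ (1/2)[80 + √(6400 + 4·960)] = (1/2)[80 + √10240] ≈ (1/2)(80 + 101.1929) = 90.5964.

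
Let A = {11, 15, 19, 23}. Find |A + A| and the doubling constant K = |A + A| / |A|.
K = |A + A| / |A| = 7/4

Enumerate A + A = {a + b : a, b ∈ A}. With |A| = 4, there are |A|^2 = 16 ordered sum pairs; collecting distinct values, A + A = {22, 26, 30, 34, 38, 42, 46}, so |A + A| = 7. Thus K = 7/4. Here |A + A| = 2|A| − 1 = 7, the minimum possible — so K = 7/4 is minimal, which holds iff A is an arithmetic progression.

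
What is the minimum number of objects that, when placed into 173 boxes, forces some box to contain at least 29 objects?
n = (29 − 1)·173 + 1 = 4845

By the generalised pigeonhole principle, to guarantee some box contains ≥ r objects we need more than (r − 1) · k objects total. Threshold: n = (r − 1) · k + 1. With r = 29 and k = 173: n = 28 · 173 + 1 = 4844 + 1 = 4845. For n = 4844 = 28 · 173, we can put exactly 28 objects in every box, avoiding 29 in any single one — so 4845 is tight.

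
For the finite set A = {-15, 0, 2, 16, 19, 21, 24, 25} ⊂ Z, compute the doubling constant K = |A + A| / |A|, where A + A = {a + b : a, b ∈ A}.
K = |A + A| / |A| = 33/8

Enumerate A + A = {a + b : a, b ∈ A}. With |A| = 8, there are |A|^2 = 64 ordered sum pairs; collecting distinct values, A + A = {-30, -15, -13, 0, 1, 2, 4, 6, 9, 10, 16, 18, 19, 21, 23, 24, 25, 26, 27, 32, 35, 37, 38, 40, 41, 42, 43, 44, 45, 46, 48, 49, 50}, so |A + A| = 33. Thus K = 33/8. For comparison, the minimum possible |A + A| over all 8-element sets is 2·8 − 1 = 15 (so min K = 15/8), attained only by arithmetic progressions.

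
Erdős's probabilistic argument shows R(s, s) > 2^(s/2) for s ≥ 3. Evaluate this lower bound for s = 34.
2^(34/2) = 131072; so R(34, 34) > 131072

Colour each edge of K_n uniformly at random with red/blue. The expected number of monochromatic K_34 is C(n, 34) · 2 · 2^(−C(34,2)). If C(n, 34) · 2^(1 − C(34,2)) < 1, then with positive probability no monochromatic K_34 exists, so R(34, 34) > n. The standard estimate C(n, 34) ≤ n^34/34! shows this inequality holds whenever n ≤ 2^(34/2) (since 34! · 2^(C(34,2) − 1) > 2^(34^2/2) ≥ n^34). Hence R(34, 34) > 2^(34/2) = 131072.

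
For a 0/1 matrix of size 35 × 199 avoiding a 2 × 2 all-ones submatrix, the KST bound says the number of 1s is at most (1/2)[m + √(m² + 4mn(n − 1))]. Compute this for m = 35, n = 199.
z(35, 199; 2, 2) ≤ (1/2)[35 + √(35² + 4·35·199·198)] = (1/2)[35 + √5517505] = 1191.9685

Kővári–Sós–Turán: let r_1, ..., r_35 be the row sums and z = Σ r_i the total number of 1s. Each pair of columns can share at most one row with both entries 1 (else a 2×2 all-ones block appears), so Σ_i C(r_i, 2) ≤ C(199, 2) = 19701. By convexity Σ_i C(r_i, 2) ≥ 35·C(z/35, 2) = z(z − 35)/(2·35), giving z² − 35z − 35·199·198 ≤ 0 and hence z ≤ (1/2)[35 + √(1225 + 4·1379070)] = (1/2)[35 + √5517505] ≈ (1/2)(35 + 2348.937) = 1191.9685.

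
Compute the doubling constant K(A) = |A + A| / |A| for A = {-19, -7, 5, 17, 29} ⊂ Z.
K = |A + A| / |A| = 9/5

Enumerate A + A = {a + b : a, b ∈ A}. With |A| = 5, there are |A|^2 = 25 ordered sum pairs; collecting distinct values, A + A = {-38, -26, -14, -2, 10, 22, 34, 46, 58}, so |A + A| = 9. Thus K = 9/5. Here |A + A| = 2|A| − 1 = 9, the minimum possible — so K = 9/5 is minimal, which holds iff A is an arithmetic progression.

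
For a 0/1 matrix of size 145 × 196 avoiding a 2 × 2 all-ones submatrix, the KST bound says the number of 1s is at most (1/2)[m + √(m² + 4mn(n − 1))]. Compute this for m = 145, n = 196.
z(145, 196; 2, 2) ≤ (1/2)[145 + √(145² + 4·145·196·195)] = (1/2)[145 + √22188625] = 2427.7402

Kővári–Sós–Turán: let r_1, ..., r_145 be the row sums and z = Σ r_i the total number of 1s. Each pair of columns can share at most one row with both entries 1 (else a 2×2 all-ones block appears), so Σ_i C(r_i, 2) ≤ C(196, 2) = 19110. By convexity Σ_i C(r_i, 2) ≥ 145·C(z/145, 2) = z(z − 145)/(2·145), giving z² − 145z − 145·196·195 ≤ 0 and hence z ≤ (1/2)[145 + √(21025 + 4·5541900)] = (1/2)[145 + √22188625] ≈ (1/2)(145 + 4710.4803) = 2427.7402.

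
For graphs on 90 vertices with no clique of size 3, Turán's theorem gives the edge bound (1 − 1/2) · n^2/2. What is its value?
Turán density bound = (1/2) · 90^2/2 = 2025

Turán's theorem: ex(n, K_{r+1}) is achieved by the complete r-partite Turán graph T(n, r) with parts as balanced as possible, and is at most (1 − 1/r) · n^2/2. For r = 2, n = 90: the density bound is (1/2) · 8100/2 = 2025. Since 2 ∣ 90, the Turán graph T(90, 2) has parts of equal size 45, and its edge count e(T(90, 2)) = 2025 attains the density bound exactly.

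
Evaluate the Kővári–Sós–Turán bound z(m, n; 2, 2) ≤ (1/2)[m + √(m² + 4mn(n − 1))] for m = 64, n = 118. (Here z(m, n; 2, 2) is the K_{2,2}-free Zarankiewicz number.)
z(64, 118; 2, 2) ≤ (1/2)[64 + √(64² + 4·64·118·117)] = (1/2)[64 + √3538432] = 972.536

Kővári–Sós–Turán: let r_1, ..., r_64 be the row sums and z = Σ r_i the total number of 1s. Each pair of columns can share at most one row with both entries 1 (else a 2×2 all-ones block appears), so Σ_i C(r_i, 2) ≤ C(118, 2) = 6903. By convexity Σ_i C(r_i, 2) ≥ 64·C(z/64, 2) = z(z − 64)/(2·64), giving z² − 64z − 64·118·117 ≤ 0 and hence z ≤ (1/2)[64 + √(4096 + 4·883584)] = (1/2)[64 + √3538432] ≈ (1/2)(64 + 1881.072) = 972.536.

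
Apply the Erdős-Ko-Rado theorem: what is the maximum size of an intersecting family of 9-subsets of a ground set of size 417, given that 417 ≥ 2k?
max |F| = C(416, 8) = 20788229335792620

Erdős-Ko-Rado (1961): when n ≥ 2k, max |F| = C(n−1, k−1). The bound is attained by the star {A : i ∈ A} for any fixed i ∈ [n]. Here C(417−1, 9−1) = C(416, 8) = 20788229335792620.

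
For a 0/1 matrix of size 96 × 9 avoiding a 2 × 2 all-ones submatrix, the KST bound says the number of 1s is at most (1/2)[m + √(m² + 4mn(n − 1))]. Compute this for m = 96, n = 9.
z(96, 9; 2, 2) ≤ (1/2)[96 + √(96² + 4·96·9·8)] = (1/2)[96 + √36864] = 144

Kővári–Sós–Turán: let r_1, ..., r_96 be the row sums and z = Σ r_i the total number of 1s. Each pair of columns can share at most one row with both entries 1 (else a 2×2 all-ones block appears), so Σ_i C(r_i, 2) ≤ C(9, 2) = 36. By convexity Σ_i C(r_i, 2) ≥ 96·C(z/96, 2) = z(z − 96)/(2·96), giving z² − 96z − 96·9·8 ≤ 0 and hence z ≤ (1/2)[96 + √(9216 + 4·6912)] = (1/2)[96 + √36864] ≈ (1/2)(96 + 192) = 144.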